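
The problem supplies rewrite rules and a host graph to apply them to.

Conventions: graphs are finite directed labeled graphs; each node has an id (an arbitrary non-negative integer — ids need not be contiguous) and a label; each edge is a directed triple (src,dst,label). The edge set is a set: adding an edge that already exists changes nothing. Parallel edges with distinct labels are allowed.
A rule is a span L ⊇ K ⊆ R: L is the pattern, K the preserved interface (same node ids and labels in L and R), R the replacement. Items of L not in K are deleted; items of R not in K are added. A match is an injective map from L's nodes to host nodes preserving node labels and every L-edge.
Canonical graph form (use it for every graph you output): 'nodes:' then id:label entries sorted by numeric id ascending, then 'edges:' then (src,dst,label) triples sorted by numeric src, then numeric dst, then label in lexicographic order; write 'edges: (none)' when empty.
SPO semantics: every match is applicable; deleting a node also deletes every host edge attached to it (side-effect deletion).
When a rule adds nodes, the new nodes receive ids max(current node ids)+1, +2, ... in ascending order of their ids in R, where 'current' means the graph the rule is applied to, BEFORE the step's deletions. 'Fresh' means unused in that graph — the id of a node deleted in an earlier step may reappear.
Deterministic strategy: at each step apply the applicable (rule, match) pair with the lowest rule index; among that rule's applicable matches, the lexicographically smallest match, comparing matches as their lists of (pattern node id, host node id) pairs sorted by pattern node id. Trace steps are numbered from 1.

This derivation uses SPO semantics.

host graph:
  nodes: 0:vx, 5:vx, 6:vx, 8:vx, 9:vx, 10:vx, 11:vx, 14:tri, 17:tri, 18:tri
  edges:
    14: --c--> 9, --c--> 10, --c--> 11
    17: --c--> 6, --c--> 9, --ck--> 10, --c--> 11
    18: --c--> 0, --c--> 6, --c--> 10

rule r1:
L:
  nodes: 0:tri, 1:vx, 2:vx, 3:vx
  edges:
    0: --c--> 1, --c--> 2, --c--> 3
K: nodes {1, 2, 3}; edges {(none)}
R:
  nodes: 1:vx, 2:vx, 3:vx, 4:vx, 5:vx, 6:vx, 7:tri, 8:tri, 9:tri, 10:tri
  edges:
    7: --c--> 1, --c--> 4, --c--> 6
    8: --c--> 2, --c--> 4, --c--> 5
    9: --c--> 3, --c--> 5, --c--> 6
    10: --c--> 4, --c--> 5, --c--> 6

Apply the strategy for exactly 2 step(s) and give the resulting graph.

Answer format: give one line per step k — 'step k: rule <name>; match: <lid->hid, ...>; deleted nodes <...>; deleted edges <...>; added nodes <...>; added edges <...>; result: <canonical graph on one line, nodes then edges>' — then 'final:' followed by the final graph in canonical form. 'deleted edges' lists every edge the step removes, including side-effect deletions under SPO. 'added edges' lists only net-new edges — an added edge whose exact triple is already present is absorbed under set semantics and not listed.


step 1: rule r1; match: 0->14, 1->9, 2->10, 3->11; deleted nodes 14; deleted edges (14,9,c); (14,10,c); (14,11,c); added nodes 19, 20, 21, 22, 23, 24, 25; added edges (22,9,c); (22,19,c); (22,21,c); (23,10,c); (23,19,c); (23,20,c); (24,11,c); (24,20,c); (24,21,c); (25,19,c); (25,20,c); (25,21,c); result: nodes: 0:vx, 5:vx, 6:vx, 8:vx, 9:vx, 10:vx, 11:vx, 17:tri, 18:tri, 19:vx, 20:vx, 21:vx, 22:tri, 23:tri, 24:tri, 25:tri edges: (17,6,c); (17,9,c); (17,10,ck); (17,11,c); (18,0,c); (18,6,c); (18,10,c); (22,9,c); (22,19,c); (22,21,c); (23,10,c); (23,19,c); (23,20,c); (24,11,c); (24,20,c); (24,21,c); (25,19,c); (25,20,c); (25,21,c)
step 2: rule r1; match: 0->17, 1->6, 2->9, 3->11; deleted nodes 17; deleted edges (17,6,c); (17,9,c); (17,10,ck); (17,11,c); added nodes 26, 27, 28, 29, 30, 31, 32; added edges (29,6,c); (29,26,c); (29,28,c); (30,9,c); (30,26,c); (30,27,c); (31,11,c); (31,27,c); (31,28,c); (32,26,c); (32,27,c); (32,28,c); result: nodes: 0:vx, 5:vx, 6:vx, 8:vx, 9:vx, 10:vx, 11:vx, 18:tri, 19:vx, 20:vx, 21:vx, 22:tri, 23:tri, 24:tri, 25:tri, 26:vx, 27:vx, 28:vx, 29:tri, 30:tri, 31:tri, 32:tri edges: (18,0,c); (18,6,c); (18,10,c); (22,9,c); (22,19,c); (22,21,c); (23,10,c); (23,19,c); (23,20,c); (24,11,c); (24,20,c); (24,21,c); (25,19,c); (25,20,c); (25,21,c); (29,6,c); (29,26,c); (29,28,c); (30,9,c); (30,26,c); (30,27,c); (31,11,c); (31,27,c); (31,28,c); (32,26,c); (32,27,c); (32,28,c)
final:
nodes: 0:vx, 5:vx, 6:vx, 8:vx, 9:vx, 10:vx, 11:vx, 18:tri, 19:vx, 20:vx, 21:vx, 22:tri, 23:tri, 24:tri, 25:tri, 26:vx, 27:vx, 28:vx, 29:tri, 30:tri, 31:tri, 32:tri
edges: (18,0,c); (18,6,c); (18,10,c); (22,9,c); (22,19,c); (22,21,c); (23,10,c); (23,19,c); (23,20,c); (24,11,c); (24,20,c); (24,21,c); (25,19,c); (25,20,c); (25,21,c); (29,6,c); (29,26,c); (29,28,c); (30,9,c); (30,26,c); (30,27,c); (31,11,c); (31,27,c); (31,28,c); (32,26,c); (32,27,c); (32,28,c)


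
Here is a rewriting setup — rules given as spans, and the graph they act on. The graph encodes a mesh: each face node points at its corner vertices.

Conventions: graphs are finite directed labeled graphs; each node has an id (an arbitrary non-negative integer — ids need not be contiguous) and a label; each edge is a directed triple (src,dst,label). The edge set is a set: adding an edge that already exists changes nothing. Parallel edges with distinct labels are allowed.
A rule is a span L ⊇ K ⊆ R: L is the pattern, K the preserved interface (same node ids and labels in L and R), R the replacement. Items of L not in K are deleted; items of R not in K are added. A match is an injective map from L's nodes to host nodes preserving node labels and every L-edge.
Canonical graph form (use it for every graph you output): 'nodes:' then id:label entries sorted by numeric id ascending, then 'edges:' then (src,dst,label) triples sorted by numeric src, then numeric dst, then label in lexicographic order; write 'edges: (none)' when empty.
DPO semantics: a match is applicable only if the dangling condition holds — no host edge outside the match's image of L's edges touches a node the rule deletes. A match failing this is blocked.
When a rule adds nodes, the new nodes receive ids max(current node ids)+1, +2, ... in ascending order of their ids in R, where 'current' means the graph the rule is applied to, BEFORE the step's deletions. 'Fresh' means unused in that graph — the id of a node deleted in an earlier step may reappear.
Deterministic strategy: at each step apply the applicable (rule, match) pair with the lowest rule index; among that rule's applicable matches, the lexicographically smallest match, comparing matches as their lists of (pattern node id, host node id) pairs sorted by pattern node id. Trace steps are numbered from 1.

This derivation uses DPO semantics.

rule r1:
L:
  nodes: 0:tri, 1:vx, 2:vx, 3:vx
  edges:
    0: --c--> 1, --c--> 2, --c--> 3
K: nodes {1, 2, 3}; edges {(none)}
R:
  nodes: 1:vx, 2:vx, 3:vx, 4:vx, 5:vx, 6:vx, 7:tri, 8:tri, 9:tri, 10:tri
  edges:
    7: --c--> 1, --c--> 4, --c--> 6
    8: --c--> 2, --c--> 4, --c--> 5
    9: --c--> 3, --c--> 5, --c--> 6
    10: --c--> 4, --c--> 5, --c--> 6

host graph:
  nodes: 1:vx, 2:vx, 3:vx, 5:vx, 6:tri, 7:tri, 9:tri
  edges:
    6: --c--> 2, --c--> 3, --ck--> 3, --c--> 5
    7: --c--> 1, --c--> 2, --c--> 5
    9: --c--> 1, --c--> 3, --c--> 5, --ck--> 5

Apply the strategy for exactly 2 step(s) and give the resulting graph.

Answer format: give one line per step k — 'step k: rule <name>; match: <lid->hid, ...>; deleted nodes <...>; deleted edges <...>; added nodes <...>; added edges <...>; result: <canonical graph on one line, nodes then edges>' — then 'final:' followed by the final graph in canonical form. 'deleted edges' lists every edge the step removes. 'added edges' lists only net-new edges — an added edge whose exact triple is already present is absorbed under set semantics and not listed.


step 1: rule r1; match: 0->7, 1->1, 2->2, 3->5; deleted nodes 7; deleted edges (7,1,c); (7,2,c); (7,5,c); added nodes 10, 11, 12, 13, 14, 15, 16; added edges (13,1,c); (13,10,c); (13,12,c); (14,2,c); (14,10,c); (14,11,c); (15,5,c); (15,11,c); (15,12,c); (16,10,c); (16,11,c); (16,12,c); result: nodes: 1:vx, 2:vx, 3:vx, 5:vx, 6:tri, 9:tri, 10:vx, 11:vx, 12:vx, 13:tri, 14:tri, 15:tri, 16:tri edges: (6,2,c); (6,3,c); (6,3,ck); (6,5,c); (9,1,c); (9,3,c); (9,5,c); (9,5,ck); (13,1,c); (13,10,c); (13,12,c); (14,2,c); (14,10,c); (14,11,c); (15,5,c); (15,11,c); (15,12,c); (16,10,c); (16,11,c); (16,12,c)
step 2: rule r1; match: 0->13, 1->1, 2->10, 3->12; deleted nodes 13; deleted edges (13,1,c); (13,10,c); (13,12,c); added nodes 17, 18, 19, 20, 21, 22, 23; added edges (20,1,c); (20,17,c); (20,19,c); (21,10,c); (21,17,c); (21,18,c); (22,12,c); (22,18,c); (22,19,c); (23,17,c); (23,18,c); (23,19,c); result: nodes: 1:vx, 2:vx, 3:vx, 5:vx, 6:tri, 9:tri, 10:vx, 11:vx, 12:vx, 14:tri, 15:tri, 16:tri, 17:vx, 18:vx, 19:vx, 20:tri, 21:tri, 22:tri, 23:tri edges: (6,2,c); (6,3,c); (6,3,ck); (6,5,c); (9,1,c); (9,3,c); (9,5,c); (9,5,ck); (14,2,c); (14,10,c); (14,11,c); (15,5,c); (15,11,c); (15,12,c); (16,10,c); (16,11,c); (16,12,c); (20,1,c); (20,17,c); (20,19,c); (21,10,c); (21,17,c); (21,18,c); (22,12,c); (22,18,c); (22,19,c); (23,17,c); (23,18,c); (23,19,c)
final:
nodes: 1:vx, 2:vx, 3:vx, 5:vx, 6:tri, 9:tri, 10:vx, 11:vx, 12:vx, 14:tri, 15:tri, 16:tri, 17:vx, 18:vx, 19:vx, 20:tri, 21:tri, 22:tri, 23:tri
edges: (6,2,c); (6,3,c); (6,3,ck); (6,5,c); (9,1,c); (9,3,c); (9,5,c); (9,5,ck); (14,2,c); (14,10,c); (14,11,c); (15,5,c); (15,11,c); (15,12,c); (16,10,c); (16,11,c); (16,12,c); (20,1,c); (20,17,c); (20,19,c); (21,10,c); (21,17,c); (21,18,c); (22,12,c); (22,18,c); (22,19,c); (23,17,c); (23,18,c); (23,19,c)


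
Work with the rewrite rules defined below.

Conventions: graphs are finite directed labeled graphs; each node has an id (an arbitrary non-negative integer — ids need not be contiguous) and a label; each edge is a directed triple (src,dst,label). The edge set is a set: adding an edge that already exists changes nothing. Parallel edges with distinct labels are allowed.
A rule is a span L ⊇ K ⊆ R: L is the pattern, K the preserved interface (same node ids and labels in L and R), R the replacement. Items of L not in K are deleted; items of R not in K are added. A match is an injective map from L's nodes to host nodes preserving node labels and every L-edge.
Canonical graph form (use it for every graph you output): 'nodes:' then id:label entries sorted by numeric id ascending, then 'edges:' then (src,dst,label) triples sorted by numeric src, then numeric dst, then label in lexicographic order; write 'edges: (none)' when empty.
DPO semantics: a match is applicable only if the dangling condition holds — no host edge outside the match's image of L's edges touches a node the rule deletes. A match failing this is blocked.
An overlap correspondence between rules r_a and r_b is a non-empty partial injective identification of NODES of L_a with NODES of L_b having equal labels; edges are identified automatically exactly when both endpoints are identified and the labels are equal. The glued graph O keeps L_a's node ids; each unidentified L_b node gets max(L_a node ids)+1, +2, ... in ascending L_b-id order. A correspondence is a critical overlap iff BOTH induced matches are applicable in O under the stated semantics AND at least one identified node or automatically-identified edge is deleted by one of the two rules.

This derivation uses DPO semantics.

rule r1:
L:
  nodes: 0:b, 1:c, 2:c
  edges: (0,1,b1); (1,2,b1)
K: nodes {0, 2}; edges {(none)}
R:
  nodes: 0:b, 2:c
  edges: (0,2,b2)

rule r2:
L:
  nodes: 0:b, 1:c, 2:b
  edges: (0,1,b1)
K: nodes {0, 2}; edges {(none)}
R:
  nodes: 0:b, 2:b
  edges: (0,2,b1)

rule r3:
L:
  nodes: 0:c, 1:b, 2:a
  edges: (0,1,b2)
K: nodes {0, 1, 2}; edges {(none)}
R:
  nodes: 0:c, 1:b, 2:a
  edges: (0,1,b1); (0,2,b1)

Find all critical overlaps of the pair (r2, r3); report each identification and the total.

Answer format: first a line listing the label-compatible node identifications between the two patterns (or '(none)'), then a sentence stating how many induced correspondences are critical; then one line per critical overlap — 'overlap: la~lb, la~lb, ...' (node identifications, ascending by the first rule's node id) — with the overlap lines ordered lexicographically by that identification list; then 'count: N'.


label-compatible node identifications between L(r2) and L(r3): 0~1, 1~0, 2~1
0 of the induced correspondences are critical overlaps of r2 and r3.
count: 0


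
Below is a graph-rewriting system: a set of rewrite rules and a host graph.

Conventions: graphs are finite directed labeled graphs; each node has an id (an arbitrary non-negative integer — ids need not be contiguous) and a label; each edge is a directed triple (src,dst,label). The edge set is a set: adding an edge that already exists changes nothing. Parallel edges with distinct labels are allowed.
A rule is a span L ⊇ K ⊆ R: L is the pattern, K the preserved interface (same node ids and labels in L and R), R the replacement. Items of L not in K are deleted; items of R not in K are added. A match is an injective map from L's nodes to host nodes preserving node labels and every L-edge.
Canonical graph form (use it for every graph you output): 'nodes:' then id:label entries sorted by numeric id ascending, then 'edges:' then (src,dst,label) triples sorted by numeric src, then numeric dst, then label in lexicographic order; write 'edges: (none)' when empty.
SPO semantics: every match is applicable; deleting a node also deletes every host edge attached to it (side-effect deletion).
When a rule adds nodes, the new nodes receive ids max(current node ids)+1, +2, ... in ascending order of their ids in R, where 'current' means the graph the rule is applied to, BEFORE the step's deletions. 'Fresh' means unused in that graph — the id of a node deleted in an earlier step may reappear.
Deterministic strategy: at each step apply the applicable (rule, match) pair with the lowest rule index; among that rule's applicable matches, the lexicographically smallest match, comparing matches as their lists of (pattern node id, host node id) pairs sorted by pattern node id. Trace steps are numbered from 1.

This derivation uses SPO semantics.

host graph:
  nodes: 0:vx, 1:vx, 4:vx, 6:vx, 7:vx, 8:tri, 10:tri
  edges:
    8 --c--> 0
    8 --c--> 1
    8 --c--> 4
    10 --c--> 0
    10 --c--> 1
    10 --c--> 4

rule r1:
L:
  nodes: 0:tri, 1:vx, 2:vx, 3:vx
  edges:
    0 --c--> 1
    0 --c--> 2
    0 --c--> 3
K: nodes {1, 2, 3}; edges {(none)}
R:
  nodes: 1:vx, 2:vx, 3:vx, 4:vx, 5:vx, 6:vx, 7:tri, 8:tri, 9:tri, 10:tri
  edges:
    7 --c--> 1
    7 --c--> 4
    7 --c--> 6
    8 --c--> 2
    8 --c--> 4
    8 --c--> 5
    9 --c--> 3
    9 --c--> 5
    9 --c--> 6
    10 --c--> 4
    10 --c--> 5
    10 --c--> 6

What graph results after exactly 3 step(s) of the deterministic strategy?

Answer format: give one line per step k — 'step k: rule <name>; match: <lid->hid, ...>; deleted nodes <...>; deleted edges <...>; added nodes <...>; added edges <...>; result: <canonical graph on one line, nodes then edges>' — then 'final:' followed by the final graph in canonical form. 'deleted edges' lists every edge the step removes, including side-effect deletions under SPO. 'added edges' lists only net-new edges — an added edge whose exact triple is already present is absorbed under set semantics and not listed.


step 1: rule r1; match: 0->8, 1->0, 2->1, 3->4; deleted nodes 8; deleted edges (8,0,c); (8,1,c); (8,4,c); added nodes 11, 12, 13, 14, 15, 16, 17; added edges (14,0,c); (14,11,c); (14,13,c); (15,1,c); (15,11,c); (15,12,c); (16,4,c); (16,12,c); (16,13,c); (17,11,c); (17,12,c); (17,13,c); result: nodes: 0:vx, 1:vx, 4:vx, 6:vx, 7:vx, 10:tri, 11:vx, 12:vx, 13:vx, 14:tri, 15:tri, 16:tri, 17:tri edges: (10,0,c); (10,1,c); (10,4,c); (14,0,c); (14,11,c); (14,13,c); (15,1,c); (15,11,c); (15,12,c); (16,4,c); (16,12,c); (16,13,c); (17,11,c); (17,12,c); (17,13,c)
step 2: rule r1; match: 0->10, 1->0, 2->1, 3->4; deleted nodes 10; deleted edges (10,0,c); (10,1,c); (10,4,c); added nodes 18, 19, 20, 21, 22, 23, 24; added edges (21,0,c); (21,18,c); (21,20,c); (22,1,c); (22,18,c); (22,19,c); (23,4,c); (23,19,c); (23,20,c); (24,18,c); (24,19,c); (24,20,c); result: nodes: 0:vx, 1:vx, 4:vx, 6:vx, 7:vx, 11:vx, 12:vx, 13:vx, 14:tri, 15:tri, 16:tri, 17:tri, 18:vx, 19:vx, 20:vx, 21:tri, 22:tri, 23:tri, 24:tri edges: (14,0,c); (14,11,c); (14,13,c); (15,1,c); (15,11,c); (15,12,c); (16,4,c); (16,12,c); (16,13,c); (17,11,c); (17,12,c); (17,13,c); (21,0,c); (21,18,c); (21,20,c); (22,1,c); (22,18,c); (22,19,c); (23,4,c); (23,19,c); (23,20,c); (24,18,c); (24,19,c); (24,20,c)
step 3: rule r1; match: 0->14, 1->0, 2->11, 3->13; deleted nodes 14; deleted edges (14,0,c); (14,11,c); (14,13,c); added nodes 25, 26, 27, 28, 29, 30, 31; added edges (28,0,c); (28,25,c); (28,27,c); (29,11,c); (29,25,c); (29,26,c); (30,13,c); (30,26,c); (30,27,c); (31,25,c); (31,26,c); (31,27,c); result: nodes: 0:vx, 1:vx, 4:vx, 6:vx, 7:vx, 11:vx, 12:vx, 13:vx, 15:tri, 16:tri, 17:tri, 18:vx, 19:vx, 20:vx, 21:tri, 22:tri, 23:tri, 24:tri, 25:vx, 26:vx, 27:vx, 28:tri, 29:tri, 30:tri, 31:tri edges: (15,1,c); (15,11,c); (15,12,c); (16,4,c); (16,12,c); (16,13,c); (17,11,c); (17,12,c); (17,13,c); (21,0,c); (21,18,c); (21,20,c); (22,1,c); (22,18,c); (22,19,c); (23,4,c); (23,19,c); (23,20,c); (24,18,c); (24,19,c); (24,20,c); (28,0,c); (28,25,c); (28,27,c); (29,11,c); (29,25,c); (29,26,c); (30,13,c); (30,26,c); (30,27,c); (31,25,c); (31,26,c); (31,27,c)
final:
nodes: 0:vx, 1:vx, 4:vx, 6:vx, 7:vx, 11:vx, 12:vx, 13:vx, 15:tri, 16:tri, 17:tri, 18:vx, 19:vx, 20:vx, 21:tri, 22:tri, 23:tri, 24:tri, 25:vx, 26:vx, 27:vx, 28:tri, 29:tri, 30:tri, 31:tri
edges: (15,1,c); (15,11,c); (15,12,c); (16,4,c); (16,12,c); (16,13,c); (17,11,c); (17,12,c); (17,13,c); (21,0,c); (21,18,c); (21,20,c); (22,1,c); (22,18,c); (22,19,c); (23,4,c); (23,19,c); (23,20,c); (24,18,c); (24,19,c); (24,20,c); (28,0,c); (28,25,c); (28,27,c); (29,11,c); (29,25,c); (29,26,c); (30,13,c); (30,26,c); (30,27,c); (31,25,c); (31,26,c); (31,27,c)


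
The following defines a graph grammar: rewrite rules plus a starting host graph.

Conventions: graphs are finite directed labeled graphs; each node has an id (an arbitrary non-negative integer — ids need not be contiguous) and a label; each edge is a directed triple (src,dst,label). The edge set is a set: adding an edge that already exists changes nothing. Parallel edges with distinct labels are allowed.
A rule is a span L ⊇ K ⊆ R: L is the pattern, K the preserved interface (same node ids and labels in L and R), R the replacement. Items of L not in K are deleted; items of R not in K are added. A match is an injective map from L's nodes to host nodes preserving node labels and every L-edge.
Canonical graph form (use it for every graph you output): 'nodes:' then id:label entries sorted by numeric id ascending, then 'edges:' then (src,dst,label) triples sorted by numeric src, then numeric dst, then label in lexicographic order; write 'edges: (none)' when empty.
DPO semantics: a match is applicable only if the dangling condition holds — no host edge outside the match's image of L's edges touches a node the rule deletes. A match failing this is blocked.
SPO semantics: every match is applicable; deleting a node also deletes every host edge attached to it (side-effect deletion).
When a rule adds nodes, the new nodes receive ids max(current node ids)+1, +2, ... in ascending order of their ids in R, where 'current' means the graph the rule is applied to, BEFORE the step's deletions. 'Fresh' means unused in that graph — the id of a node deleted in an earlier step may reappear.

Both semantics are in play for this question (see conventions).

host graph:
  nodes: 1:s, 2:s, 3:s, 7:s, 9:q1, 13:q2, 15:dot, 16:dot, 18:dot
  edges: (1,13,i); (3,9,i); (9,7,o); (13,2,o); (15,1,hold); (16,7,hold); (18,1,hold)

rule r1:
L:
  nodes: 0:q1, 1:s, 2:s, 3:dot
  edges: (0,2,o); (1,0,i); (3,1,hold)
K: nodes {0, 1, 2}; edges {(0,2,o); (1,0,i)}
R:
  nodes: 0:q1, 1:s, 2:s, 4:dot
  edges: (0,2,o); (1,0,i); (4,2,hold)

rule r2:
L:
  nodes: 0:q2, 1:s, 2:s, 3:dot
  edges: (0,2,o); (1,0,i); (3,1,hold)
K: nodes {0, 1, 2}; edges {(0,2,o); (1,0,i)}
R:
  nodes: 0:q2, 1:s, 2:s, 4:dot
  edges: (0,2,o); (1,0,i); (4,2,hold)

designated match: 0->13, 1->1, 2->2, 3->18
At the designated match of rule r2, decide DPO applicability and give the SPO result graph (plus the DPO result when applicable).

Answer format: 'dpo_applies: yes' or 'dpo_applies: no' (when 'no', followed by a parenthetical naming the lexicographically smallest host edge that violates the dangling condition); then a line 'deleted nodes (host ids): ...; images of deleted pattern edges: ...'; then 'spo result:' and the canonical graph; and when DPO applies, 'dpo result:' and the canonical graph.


dpo_applies: yes
deleted nodes (host ids): 18; images of deleted pattern edges: (18,1,hold)
spo result:
nodes: 1:s, 2:s, 3:s, 7:s, 9:q1, 13:q2, 15:dot, 16:dot, 19:dot
edges: (1,13,i); (3,9,i); (9,7,o); (13,2,o); (15,1,hold); (16,7,hold); (19,2,hold)
dpo result:
nodes: 1:s, 2:s, 3:s, 7:s, 9:q1, 13:q2, 15:dot, 16:dot, 19:dot
edges: (1,13,i); (3,9,i); (9,7,o); (13,2,o); (15,1,hold); (16,7,hold); (19,2,hold)


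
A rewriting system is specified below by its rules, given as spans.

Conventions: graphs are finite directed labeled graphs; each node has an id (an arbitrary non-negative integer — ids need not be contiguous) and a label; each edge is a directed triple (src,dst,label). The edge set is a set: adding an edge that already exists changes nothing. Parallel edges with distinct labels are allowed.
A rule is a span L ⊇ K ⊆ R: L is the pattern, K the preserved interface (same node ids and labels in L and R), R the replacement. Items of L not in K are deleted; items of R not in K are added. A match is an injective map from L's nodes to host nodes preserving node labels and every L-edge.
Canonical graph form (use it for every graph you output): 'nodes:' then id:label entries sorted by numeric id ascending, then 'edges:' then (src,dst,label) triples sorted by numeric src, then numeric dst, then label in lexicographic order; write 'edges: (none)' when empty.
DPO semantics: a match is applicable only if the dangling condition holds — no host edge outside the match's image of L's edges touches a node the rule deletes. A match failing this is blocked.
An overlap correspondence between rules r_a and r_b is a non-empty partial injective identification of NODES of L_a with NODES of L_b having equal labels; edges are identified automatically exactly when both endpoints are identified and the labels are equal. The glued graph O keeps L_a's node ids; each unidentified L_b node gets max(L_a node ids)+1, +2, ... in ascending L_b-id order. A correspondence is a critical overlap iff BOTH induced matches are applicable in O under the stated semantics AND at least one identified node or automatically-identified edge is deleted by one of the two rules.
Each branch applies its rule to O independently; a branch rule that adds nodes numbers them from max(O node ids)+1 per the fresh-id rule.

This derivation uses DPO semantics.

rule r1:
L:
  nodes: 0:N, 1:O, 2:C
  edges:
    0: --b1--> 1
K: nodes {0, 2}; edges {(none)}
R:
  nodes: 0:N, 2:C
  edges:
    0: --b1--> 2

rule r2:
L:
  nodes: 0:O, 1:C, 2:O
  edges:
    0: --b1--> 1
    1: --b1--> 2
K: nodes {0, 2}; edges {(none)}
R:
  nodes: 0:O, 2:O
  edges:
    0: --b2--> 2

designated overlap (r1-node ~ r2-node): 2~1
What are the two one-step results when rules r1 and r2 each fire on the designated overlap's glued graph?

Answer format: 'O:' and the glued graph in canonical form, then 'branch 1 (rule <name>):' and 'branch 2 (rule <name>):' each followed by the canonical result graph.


O:
nodes: 0:N, 1:O, 2:C, 3:O, 4:O
edges: (0,1,b1); (2,4,b1); (3,2,b1)
branch 1 (rule r1):
nodes: 0:N, 2:C, 3:O, 4:O
edges: (0,2,b1); (2,4,b1); (3,2,b1)
branch 2 (rule r2):
nodes: 0:N, 1:O, 3:O, 4:O
edges: (0,1,b1); (3,4,b2)


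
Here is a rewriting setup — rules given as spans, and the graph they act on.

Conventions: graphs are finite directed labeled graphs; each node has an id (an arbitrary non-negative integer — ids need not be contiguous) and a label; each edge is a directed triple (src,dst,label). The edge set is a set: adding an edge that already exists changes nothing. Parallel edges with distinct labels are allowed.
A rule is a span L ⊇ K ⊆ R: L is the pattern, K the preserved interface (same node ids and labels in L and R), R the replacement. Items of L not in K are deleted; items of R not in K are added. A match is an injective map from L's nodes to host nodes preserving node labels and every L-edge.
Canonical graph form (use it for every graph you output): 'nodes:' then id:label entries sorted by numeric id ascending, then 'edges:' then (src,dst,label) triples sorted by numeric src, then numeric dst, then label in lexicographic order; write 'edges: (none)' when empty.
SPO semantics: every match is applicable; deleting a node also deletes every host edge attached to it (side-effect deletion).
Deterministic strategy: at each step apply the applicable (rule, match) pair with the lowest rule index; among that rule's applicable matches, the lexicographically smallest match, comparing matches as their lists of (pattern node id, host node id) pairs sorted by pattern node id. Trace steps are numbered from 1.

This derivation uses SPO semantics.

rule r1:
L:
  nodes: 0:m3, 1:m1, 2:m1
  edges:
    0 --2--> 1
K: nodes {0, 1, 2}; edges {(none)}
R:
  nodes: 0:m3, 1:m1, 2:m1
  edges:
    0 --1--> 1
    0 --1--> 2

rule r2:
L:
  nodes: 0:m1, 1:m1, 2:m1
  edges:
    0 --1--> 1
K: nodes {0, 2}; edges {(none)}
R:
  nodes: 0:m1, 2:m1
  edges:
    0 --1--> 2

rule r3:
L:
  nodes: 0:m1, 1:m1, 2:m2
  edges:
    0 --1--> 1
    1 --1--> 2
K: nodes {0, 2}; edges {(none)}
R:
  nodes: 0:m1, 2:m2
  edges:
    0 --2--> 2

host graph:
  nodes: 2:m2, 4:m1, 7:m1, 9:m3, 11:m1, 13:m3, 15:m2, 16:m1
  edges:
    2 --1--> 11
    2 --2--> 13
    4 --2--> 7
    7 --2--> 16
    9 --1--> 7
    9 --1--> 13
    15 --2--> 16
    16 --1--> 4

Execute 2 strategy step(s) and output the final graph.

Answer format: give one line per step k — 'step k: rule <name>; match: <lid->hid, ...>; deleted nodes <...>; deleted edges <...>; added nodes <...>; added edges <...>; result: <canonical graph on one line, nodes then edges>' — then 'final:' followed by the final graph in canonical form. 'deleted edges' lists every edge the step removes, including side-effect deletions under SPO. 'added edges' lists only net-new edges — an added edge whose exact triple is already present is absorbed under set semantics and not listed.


step 1: rule r2; match: 0->16, 1->4, 2->7; deleted nodes 4; deleted edges (4,7,2); (16,4,1); added nodes (none); added edges (16,7,1); result: nodes: 2:m2, 7:m1, 9:m3, 11:m1, 13:m3, 15:m2, 16:m1 edges: (2,11,1); (2,13,2); (7,16,2); (9,7,1); (9,13,1); (15,16,2); (16,7,1)
step 2: rule r2; match: 0->16, 1->7, 2->11; deleted nodes 7; deleted edges (7,16,2); (9,7,1); (16,7,1); added nodes (none); added edges (16,11,1); result: nodes: 2:m2, 9:m3, 11:m1, 13:m3, 15:m2, 16:m1 edges: (2,11,1); (2,13,2); (9,13,1); (15,16,2); (16,11,1)
final:
nodes: 2:m2, 9:m3, 11:m1, 13:m3, 15:m2, 16:m1
edges: (2,11,1); (2,13,2); (9,13,1); (15,16,2); (16,11,1)


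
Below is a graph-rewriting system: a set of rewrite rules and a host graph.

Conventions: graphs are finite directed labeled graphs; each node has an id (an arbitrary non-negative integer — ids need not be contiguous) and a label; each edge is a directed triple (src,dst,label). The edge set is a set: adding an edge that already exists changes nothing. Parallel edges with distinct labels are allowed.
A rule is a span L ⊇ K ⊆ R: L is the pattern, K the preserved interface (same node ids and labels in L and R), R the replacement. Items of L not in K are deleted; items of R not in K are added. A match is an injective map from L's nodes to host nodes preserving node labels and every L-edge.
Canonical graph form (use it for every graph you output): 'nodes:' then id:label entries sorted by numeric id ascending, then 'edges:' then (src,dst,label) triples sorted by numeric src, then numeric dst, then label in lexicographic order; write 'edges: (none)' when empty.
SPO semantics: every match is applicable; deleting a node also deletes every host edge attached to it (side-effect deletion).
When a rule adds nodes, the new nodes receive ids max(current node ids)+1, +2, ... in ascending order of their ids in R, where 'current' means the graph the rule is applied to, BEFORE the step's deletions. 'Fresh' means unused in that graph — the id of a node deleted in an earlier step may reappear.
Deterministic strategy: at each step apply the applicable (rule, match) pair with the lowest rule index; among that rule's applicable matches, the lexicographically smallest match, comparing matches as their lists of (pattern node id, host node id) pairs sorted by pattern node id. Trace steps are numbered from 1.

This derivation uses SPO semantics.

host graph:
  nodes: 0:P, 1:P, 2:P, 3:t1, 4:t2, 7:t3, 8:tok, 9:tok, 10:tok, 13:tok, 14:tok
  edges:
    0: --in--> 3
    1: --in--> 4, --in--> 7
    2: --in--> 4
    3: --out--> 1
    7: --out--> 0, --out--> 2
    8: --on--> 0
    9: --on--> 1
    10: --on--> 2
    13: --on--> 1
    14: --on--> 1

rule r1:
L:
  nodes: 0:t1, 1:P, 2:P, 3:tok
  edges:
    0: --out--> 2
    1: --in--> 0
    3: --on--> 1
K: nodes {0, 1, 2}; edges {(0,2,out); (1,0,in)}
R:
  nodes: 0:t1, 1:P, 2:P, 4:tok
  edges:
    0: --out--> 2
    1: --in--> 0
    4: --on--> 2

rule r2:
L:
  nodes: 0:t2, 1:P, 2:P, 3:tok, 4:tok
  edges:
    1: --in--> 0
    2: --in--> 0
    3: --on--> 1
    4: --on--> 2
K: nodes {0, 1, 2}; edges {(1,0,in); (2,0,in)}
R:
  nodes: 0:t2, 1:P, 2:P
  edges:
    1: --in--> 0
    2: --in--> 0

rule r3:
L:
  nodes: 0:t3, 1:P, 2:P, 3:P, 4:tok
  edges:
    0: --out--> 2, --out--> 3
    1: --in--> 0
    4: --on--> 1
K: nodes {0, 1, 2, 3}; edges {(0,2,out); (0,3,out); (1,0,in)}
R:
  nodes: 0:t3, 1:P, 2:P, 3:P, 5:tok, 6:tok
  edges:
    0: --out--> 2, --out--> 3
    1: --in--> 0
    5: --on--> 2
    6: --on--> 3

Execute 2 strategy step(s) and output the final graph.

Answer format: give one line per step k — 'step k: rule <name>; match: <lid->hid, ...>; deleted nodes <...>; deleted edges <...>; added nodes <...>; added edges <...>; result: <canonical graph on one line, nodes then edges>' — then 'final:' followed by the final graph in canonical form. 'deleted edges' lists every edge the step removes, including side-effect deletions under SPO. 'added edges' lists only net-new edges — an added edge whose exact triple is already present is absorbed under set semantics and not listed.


step 1: rule r1; match: 0->3, 1->0, 2->1, 3->8; deleted nodes 8; deleted edges (8,0,on); added nodes 15; added edges (15,1,on); result: nodes: 0:P, 1:P, 2:P, 3:t1, 4:t2, 7:t3, 9:tok, 10:tok, 13:tok, 14:tok, 15:tok edges: (0,3,in); (1,4,in); (1,7,in); (2,4,in); (3,1,out); (7,0,out); (7,2,out); (9,1,on); (10,2,on); (13,1,on); (14,1,on); (15,1,on)
step 2: rule r2; match: 0->4, 1->1, 2->2, 3->9, 4->10; deleted nodes 9, 10; deleted edges (9,1,on); (10,2,on); added nodes (none); added edges (none); result: nodes: 0:P, 1:P, 2:P, 3:t1, 4:t2, 7:t3, 13:tok, 14:tok, 15:tok edges: (0,3,in); (1,4,in); (1,7,in); (2,4,in); (3,1,out); (7,0,out); (7,2,out); (13,1,on); (14,1,on); (15,1,on)
final:
nodes: 0:P, 1:P, 2:P, 3:t1, 4:t2, 7:t3, 13:tok, 14:tok, 15:tok
edges: (0,3,in); (1,4,in); (1,7,in); (2,4,in); (3,1,out); (7,0,out); (7,2,out); (13,1,on); (14,1,on); (15,1,on)


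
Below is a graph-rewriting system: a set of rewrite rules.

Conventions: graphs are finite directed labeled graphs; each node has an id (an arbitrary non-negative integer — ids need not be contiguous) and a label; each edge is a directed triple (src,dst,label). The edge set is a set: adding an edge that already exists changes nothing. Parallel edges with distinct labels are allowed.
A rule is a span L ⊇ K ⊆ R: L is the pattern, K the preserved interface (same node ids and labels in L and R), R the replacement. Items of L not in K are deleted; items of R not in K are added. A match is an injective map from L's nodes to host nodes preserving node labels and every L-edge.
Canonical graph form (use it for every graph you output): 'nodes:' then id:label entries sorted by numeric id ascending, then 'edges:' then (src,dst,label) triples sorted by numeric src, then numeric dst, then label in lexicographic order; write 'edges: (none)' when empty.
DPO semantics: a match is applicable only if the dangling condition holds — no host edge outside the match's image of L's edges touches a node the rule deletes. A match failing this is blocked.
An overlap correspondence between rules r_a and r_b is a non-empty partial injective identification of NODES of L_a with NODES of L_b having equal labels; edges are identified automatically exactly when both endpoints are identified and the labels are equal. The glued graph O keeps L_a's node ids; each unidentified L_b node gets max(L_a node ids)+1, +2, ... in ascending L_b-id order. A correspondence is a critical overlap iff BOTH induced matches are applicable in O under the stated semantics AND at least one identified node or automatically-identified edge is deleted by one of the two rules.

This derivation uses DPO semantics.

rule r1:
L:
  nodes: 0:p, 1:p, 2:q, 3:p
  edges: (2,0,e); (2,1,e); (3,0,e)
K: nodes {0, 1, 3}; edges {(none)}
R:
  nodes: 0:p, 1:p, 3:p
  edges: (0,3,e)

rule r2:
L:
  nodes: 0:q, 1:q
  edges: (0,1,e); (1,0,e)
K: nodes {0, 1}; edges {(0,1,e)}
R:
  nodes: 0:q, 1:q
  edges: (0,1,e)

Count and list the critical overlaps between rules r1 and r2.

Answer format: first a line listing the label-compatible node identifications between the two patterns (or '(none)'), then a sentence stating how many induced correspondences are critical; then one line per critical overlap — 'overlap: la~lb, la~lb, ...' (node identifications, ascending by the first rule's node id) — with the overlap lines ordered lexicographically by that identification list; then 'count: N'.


label-compatible node identifications between L(r1) and L(r2): 2~0, 2~1
0 of the induced correspondences are critical overlaps of r1 and r2.
count: 0


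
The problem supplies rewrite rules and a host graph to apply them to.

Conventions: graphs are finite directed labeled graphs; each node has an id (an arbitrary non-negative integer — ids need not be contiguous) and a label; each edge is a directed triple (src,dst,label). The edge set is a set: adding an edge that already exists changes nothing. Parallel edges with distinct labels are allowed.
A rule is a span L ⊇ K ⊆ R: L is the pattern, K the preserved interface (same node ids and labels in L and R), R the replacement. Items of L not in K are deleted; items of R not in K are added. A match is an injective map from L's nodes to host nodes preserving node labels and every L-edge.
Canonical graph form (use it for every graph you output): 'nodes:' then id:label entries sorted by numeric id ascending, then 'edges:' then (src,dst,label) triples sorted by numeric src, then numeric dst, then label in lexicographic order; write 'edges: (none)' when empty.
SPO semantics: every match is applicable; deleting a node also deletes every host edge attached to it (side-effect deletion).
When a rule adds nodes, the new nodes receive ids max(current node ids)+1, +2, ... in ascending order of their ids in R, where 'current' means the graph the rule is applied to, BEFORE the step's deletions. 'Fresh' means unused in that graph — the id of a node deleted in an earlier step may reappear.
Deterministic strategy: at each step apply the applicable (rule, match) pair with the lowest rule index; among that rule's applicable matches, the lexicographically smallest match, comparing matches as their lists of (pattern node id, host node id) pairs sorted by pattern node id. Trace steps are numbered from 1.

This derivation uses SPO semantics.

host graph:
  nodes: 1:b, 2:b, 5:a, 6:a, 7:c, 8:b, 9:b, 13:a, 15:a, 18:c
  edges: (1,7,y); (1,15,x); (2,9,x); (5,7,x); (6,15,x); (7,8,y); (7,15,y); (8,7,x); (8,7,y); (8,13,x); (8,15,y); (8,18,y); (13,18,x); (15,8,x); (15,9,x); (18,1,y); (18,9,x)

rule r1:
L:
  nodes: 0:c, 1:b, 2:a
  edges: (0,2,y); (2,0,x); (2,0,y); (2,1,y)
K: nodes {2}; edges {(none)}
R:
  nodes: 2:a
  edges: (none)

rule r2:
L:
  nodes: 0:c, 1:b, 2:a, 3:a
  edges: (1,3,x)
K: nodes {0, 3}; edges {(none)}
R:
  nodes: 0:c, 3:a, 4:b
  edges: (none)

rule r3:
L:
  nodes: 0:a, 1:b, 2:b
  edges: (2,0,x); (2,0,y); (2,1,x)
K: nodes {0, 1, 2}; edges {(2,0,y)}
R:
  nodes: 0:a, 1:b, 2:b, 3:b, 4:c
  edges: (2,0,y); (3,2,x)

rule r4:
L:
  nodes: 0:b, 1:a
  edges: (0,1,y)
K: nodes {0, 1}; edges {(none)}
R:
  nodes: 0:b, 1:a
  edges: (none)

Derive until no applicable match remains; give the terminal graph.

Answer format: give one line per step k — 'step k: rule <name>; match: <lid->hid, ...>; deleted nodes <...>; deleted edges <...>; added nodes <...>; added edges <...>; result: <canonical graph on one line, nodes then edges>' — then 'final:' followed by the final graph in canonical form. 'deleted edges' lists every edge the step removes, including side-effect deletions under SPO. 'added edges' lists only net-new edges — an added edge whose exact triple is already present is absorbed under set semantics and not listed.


step 1: rule r2; match: 0->7, 1->1, 2->5, 3->15; deleted nodes 1, 5; deleted edges (1,7,y); (1,15,x); (5,7,x); (18,1,y); added nodes 19; added edges (none); result: nodes: 2:b, 6:a, 7:c, 8:b, 9:b, 13:a, 15:a, 18:c, 19:b edges: (2,9,x); (6,15,x); (7,8,y); (7,15,y); (8,7,x); (8,7,y); (8,13,x); (8,15,y); (8,18,y); (13,18,x); (15,8,x); (15,9,x); (18,9,x)
step 2: rule r2; match: 0->7, 1->8, 2->6, 3->13; deleted nodes 6, 8; deleted edges (6,15,x); (7,8,y); (8,7,x); (8,7,y); (8,13,x); (8,15,y); (8,18,y); (15,8,x); added nodes 20; added edges (none); result: nodes: 2:b, 7:c, 9:b, 13:a, 15:a, 18:c, 19:b, 20:b edges: (2,9,x); (7,15,y); (13,18,x); (15,9,x); (18,9,x)
final:
nodes: 2:b, 7:c, 9:b, 13:a, 15:a, 18:c, 19:b, 20:b
edges: (2,9,x); (7,15,y); (13,18,x); (15,9,x); (18,9,x)


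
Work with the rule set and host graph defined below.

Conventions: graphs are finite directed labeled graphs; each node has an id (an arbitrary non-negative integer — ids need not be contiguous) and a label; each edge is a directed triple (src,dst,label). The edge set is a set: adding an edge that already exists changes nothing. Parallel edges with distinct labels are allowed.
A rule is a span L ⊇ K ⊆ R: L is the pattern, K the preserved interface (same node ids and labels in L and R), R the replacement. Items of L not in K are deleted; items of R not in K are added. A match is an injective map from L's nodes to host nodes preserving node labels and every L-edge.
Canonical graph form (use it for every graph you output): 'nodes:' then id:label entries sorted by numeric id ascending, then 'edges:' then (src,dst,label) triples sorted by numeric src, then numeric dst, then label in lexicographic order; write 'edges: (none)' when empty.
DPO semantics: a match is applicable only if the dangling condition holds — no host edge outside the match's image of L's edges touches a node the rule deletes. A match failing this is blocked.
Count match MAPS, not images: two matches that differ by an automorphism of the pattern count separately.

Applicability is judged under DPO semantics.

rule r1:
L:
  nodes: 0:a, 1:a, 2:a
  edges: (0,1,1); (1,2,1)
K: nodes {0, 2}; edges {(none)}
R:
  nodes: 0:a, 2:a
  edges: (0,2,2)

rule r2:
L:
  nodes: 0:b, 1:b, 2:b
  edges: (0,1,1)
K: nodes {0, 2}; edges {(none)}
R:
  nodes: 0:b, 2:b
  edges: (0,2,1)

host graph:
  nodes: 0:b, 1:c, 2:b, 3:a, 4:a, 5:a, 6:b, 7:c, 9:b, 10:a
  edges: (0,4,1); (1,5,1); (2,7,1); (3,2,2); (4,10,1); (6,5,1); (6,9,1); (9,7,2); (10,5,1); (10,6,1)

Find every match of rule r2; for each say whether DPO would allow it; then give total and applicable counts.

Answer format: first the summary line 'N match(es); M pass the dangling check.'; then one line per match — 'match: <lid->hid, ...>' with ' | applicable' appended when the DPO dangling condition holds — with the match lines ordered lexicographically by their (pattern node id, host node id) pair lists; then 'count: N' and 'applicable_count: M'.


2 match(es); 0 pass the dangling check.
match: 0->6, 1->9, 2->0
match: 0->6, 1->9, 2->2
count: 2
applicable_count: 0


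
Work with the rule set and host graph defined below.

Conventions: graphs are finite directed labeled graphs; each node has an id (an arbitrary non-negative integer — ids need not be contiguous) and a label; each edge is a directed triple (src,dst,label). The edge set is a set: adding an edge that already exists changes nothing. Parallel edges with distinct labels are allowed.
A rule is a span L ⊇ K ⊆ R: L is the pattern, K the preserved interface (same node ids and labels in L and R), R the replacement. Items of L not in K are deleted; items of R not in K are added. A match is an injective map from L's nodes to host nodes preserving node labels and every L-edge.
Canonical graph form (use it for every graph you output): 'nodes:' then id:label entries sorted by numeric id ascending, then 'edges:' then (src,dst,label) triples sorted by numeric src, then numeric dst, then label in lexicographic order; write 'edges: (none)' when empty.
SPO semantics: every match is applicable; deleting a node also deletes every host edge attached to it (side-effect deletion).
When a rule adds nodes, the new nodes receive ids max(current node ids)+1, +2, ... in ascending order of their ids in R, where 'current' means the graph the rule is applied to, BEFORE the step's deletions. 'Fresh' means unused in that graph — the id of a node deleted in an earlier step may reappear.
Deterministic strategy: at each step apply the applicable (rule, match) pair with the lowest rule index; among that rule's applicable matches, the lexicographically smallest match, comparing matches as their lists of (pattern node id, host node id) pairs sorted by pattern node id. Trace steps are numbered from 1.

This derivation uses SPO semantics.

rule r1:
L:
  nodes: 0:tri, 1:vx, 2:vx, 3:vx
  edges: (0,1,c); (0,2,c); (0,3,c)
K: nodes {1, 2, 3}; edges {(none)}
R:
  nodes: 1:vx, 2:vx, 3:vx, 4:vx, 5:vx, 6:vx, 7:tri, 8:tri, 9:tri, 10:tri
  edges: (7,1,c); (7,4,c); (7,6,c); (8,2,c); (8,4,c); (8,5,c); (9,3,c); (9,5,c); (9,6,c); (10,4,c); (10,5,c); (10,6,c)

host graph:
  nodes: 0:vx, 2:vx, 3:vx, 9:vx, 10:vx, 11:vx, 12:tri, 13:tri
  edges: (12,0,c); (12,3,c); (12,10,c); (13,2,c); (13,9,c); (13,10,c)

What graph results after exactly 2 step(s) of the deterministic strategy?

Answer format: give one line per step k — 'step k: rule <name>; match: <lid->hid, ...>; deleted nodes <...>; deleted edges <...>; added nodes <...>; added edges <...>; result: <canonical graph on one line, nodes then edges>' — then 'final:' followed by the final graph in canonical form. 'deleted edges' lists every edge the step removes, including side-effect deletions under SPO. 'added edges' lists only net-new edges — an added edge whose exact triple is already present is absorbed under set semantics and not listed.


step 1: rule r1; match: 0->12, 1->0, 2->3, 3->10; deleted nodes 12; deleted edges (12,0,c); (12,3,c); (12,10,c); added nodes 14, 15, 16, 17, 18, 19, 20; added edges (17,0,c); (17,14,c); (17,16,c); (18,3,c); (18,14,c); (18,15,c); (19,10,c); (19,15,c); (19,16,c); (20,14,c); (20,15,c); (20,16,c); result: nodes: 0:vx, 2:vx, 3:vx, 9:vx, 10:vx, 11:vx, 13:tri, 14:vx, 15:vx, 16:vx, 17:tri, 18:tri, 19:tri, 20:tri edges: (13,2,c); (13,9,c); (13,10,c); (17,0,c); (17,14,c); (17,16,c); (18,3,c); (18,14,c); (18,15,c); (19,10,c); (19,15,c); (19,16,c); (20,14,c); (20,15,c); (20,16,c)
step 2: rule r1; match: 0->13, 1->2, 2->9, 3->10; deleted nodes 13; deleted edges (13,2,c); (13,9,c); (13,10,c); added nodes 21, 22, 23, 24, 25, 26, 27; added edges (24,2,c); (24,21,c); (24,23,c); (25,9,c); (25,21,c); (25,22,c); (26,10,c); (26,22,c); (26,23,c); (27,21,c); (27,22,c); (27,23,c); result: nodes: 0:vx, 2:vx, 3:vx, 9:vx, 10:vx, 11:vx, 14:vx, 15:vx, 16:vx, 17:tri, 18:tri, 19:tri, 20:tri, 21:vx, 22:vx, 23:vx, 24:tri, 25:tri, 26:tri, 27:tri edges: (17,0,c); (17,14,c); (17,16,c); (18,3,c); (18,14,c); (18,15,c); (19,10,c); (19,15,c); (19,16,c); (20,14,c); (20,15,c); (20,16,c); (24,2,c); (24,21,c); (24,23,c); (25,9,c); (25,21,c); (25,22,c); (26,10,c); (26,22,c); (26,23,c); (27,21,c); (27,22,c); (27,23,c)
final:
nodes: 0:vx, 2:vx, 3:vx, 9:vx, 10:vx, 11:vx, 14:vx, 15:vx, 16:vx, 17:tri, 18:tri, 19:tri, 20:tri, 21:vx, 22:vx, 23:vx, 24:tri, 25:tri, 26:tri, 27:tri
edges: (17,0,c); (17,14,c); (17,16,c); (18,3,c); (18,14,c); (18,15,c); (19,10,c); (19,15,c); (19,16,c); (20,14,c); (20,15,c); (20,16,c); (24,2,c); (24,21,c); (24,23,c); (25,9,c); (25,21,c); (25,22,c); (26,10,c); (26,22,c); (26,23,c); (27,21,c); (27,22,c); (27,23,c)
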